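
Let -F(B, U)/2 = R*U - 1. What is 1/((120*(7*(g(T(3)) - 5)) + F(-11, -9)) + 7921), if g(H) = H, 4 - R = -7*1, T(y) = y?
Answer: 1/6441 ≈ 0.00015526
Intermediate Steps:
R = 11 (R = 4 - (-7) = 4 - 1*(-7) = 4 + 7 = 11)
F(B, U) = 2 - 22*U (F(B, U) = -2*(11*U - 1) = -2*(-1 + 11*U) = 2 - 22*U)
1/((120*(7*(g(T(3)) - 5)) + F(-11, -9)) + 7921) = 1/((120*(7*(3 - 5)) + (2 - 22*(-9))) + 7921) = 1/((120*(7*(-2)) + (2 + 198)) + 7921) = 1/((120*(-14) + 200) + 7921) = 1/((-1680 + 200) + 7921) = 1/(-1480 + 7921) = 1/6441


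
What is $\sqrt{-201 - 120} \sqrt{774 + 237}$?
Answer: $3 i \sqrt{36059} \approx 569.68 i$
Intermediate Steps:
$\sqrt{-201 - 120} \sqrt{774 + 237} = \sqrt{-321} \sqrt{1011} = i \sqrt{321} \sqrt{1011} = 3 i \sqrt{36059}$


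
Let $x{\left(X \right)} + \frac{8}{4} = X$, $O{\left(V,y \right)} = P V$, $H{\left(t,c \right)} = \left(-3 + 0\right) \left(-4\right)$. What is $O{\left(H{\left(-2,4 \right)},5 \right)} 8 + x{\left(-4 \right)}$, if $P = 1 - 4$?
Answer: $-294$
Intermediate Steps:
$P = -3$
$H{\left(t,c \right)} = 12$ ($H{\left(t,c \right)} = \left(-3\right) \left(-4\right) = 12$)
$O{\left(V,y \right)} = - 3 V$
$x{\left(X \right)} = -2 + X$
$O{\left(H{\left(-2,4 \right)},5 \right)} 8 + x{\left(-4 \right)} = \left(-3\right) 12 \cdot 8 - 6 = \left(-36\right) 8 - 6 = -288 - 6 = -294$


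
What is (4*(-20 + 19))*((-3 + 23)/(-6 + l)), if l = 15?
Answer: -80/9 ≈ -8.8889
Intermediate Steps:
(4*(-20 + 19))*((-3 + 23)/(-6 + l)) = (4*(-20 + 19))*((-3 + 23)/(-6 + 15)) = (4*(-1))*(20/9) = -80/9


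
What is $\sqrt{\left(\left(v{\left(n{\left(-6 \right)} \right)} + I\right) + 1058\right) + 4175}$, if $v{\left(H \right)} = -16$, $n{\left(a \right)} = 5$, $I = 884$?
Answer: $\sqrt{6101} \approx 78.109$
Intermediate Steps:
$\sqrt{\left(\left(v{\left(n{\left(-6 \right)} \right)} + I\right) + 1058\right) + 4175} = \sqrt{\left(\left(-16 + 884\right) + 1058\right) + 4175} = \sqrt{\left(868 + 1058\right) + 4175} = \sqrt{1926 + 4175} = \sqrt{6101}$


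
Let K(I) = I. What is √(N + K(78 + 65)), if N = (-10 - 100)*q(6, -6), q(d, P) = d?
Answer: I*√517 ≈ 22.738*I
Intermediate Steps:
N = -660 (N = (-10 - 100)*6 = -110*6 = -660)
√(N + K(78 + 65)) = √(-660 + (78 + 65)) = √(-660 + 143) = √(-517) = I*√517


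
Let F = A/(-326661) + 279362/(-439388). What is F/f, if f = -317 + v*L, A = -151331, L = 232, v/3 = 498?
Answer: -12381822427/24851733509328594 ≈ -4.9823e-7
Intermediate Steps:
v = 1494 (v = 3*498 = 1494)
f = 346291 (f = -317 + 1494*232 = -317 + 346608 = 346291)
F = -12381822427/71765461734 (F = -151331/(-326661) + 279362/(-439388) = -151331*(-1/326661) + 279362*(-1/439388) = 151331/326661 - 139681/219694 = -12381822427/71765461734 ≈ -0.17253)
F/f = -12381822427/71765461734/346291 = -12381822427/71765461734*1/346291 = -12381822427/24851733509328594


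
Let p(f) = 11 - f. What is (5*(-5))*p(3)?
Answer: -200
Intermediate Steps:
(5*(-5))*p(3) = (5*(-5))*(11 - 1*3) = -25*(11 - 3) = -25*8 = -200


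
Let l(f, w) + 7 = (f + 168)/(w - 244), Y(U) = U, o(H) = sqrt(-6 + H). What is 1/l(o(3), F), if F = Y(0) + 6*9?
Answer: -284620/2244007 + 190*I*sqrt(3)/2244007 ≈ -0.12684 + 0.00014665*I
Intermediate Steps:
F = 54 (F = 0 + 6*9 = 0 + 54 = 54)
l(f, w) = -7 + (168 + f)/(-244 + w) (l(f, w) = -7 + (f + 168)/(w - 244) = -7 + (168 + f)/(-244 + w))
1/l(o(3), F) = 1/((1876 + sqrt(-6 + 3) - 7*54)/(-244 + 54)) = 1/((1876 + sqrt(-3) - 378)/(-190)) = 1/(-(1876 + I*sqrt(3) - 378)/190) = 1/(-(1498 + I*sqrt(3))/190) = 1/(-749/95 - I*sqrt(3)/190)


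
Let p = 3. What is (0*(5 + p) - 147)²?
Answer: 21609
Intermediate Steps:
(0*(5 + p) - 147)² = (0*(5 + 3) - 147)² = (0*8 - 147)² = (0 - 147)² = (-147)² = 21609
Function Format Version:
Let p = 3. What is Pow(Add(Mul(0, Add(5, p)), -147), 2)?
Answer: 21609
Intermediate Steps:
Pow(Add(Mul(0, Add(5, p)), -147), 2) = Pow(Add(Mul(0, Add(5, 3)), -147), 2) = Pow(Add(Mul(0, 8), -147), 2) = Pow(Add(0, -147), 2) = Pow(-147, 2) = 21609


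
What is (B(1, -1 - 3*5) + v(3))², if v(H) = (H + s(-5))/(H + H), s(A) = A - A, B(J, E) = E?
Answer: 961/4 ≈ 240.25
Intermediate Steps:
s(A) = 0
v(H) = ½ (v(H) = (H + 0)/(H + H) = H/((2*H)) = H*(1/(2*H)) = ½)
(B(1, -1 - 3*5) + v(3))² = ((-1 - 3*5) + ½)² = ((-1 - 15) + ½)² = (-16 + ½)² = (-31/2)² = 961/4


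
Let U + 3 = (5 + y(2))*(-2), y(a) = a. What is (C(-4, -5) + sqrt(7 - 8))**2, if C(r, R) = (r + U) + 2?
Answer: (19 - I)**2 ≈ 360.0 - 38.0*I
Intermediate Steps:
U = -17 (U = -3 + (5 + 2)*(-2) = -3 + 7*(-2) = -3 - 14 = -17)
C(r, R) = -15 + r (C(r, R) = (r - 17) + 2 = (-17 + r) + 2 = -15 + r)
(C(-4, -5) + sqrt(7 - 8))**2 = ((-15 - 4) + sqrt(7 - 8))**2 = (-19 + sqrt(-1))**2 = (-19 + I)**2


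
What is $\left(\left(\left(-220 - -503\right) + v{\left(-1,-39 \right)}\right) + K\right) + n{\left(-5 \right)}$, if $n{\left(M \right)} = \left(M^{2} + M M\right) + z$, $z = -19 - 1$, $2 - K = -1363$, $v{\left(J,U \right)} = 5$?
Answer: $1683$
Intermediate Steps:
$K = 1365$ ($K = 2 - -1363 = 2 + 1363 = 1365$)
$z = -20$
$n{\left(M \right)} = -20 + 2 M^{2}$ ($n{\left(M \right)} = \left(M^{2} + M M\right) - 20 = \left(M^{2} + M^{2}\right) - 20 = 2 M^{2} - 20 = -20 + 2 M^{2}$)
$\left(\left(\left(-220 - -503\right) + v{\left(-1,-39 \right)}\right) + K\right) + n{\left(-5 \right)} = \left(\left(\left(-220 - -503\right) + 5\right) + 1365\right) - \left(20 - 2 \left(-5\right)^{2}\right) = \left(\left(\left(-220 + 503\right) + 5\right) + 1365\right) + \left(-20 + 2 \cdot 25\right) = \left(\left(283 + 5\right) + 1365\right) + \left(-20 + 50\right) = \left(288 + 1365\right) + 30 = 1653 + 30 = 1683$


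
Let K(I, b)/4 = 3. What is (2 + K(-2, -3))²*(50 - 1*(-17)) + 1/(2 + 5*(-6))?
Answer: 367695/28 ≈ 13132.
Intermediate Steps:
K(I, b) = 12 (K(I, b) = 4*3 = 12)
(2 + K(-2, -3))²*(50 - 1*(-17)) + 1/(2 + 5*(-6)) = (2 + 12)²*(50 - 1*(-17)) + 1/(2 + 5*(-6)) = 14²*(50 + 17) + 1/(2 - 30) = 196*67 + 1/(-28) = 13132 - 1/28 = 367695/28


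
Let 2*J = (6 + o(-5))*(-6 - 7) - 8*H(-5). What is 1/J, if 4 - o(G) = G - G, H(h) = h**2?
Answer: -1/165 ≈ -0.0060606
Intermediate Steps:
o(G) = 4 (o(G) = 4 - (G - G) = 4 - 1*0 = 4 + 0 = 4)
J = -165 (J = ((6 + 4)*(-6 - 7) - 8*(-5)**2)/2 = (10*(-13) - 8*25)/2 = (-130 - 200)/2 = (1/2)*(-330) = -165)
1/J = 1/(-165) = -1/165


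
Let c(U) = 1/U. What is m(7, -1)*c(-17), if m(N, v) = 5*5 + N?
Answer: -32/17 ≈ -1.8824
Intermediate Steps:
m(N, v) = 25 + N
m(7, -1)*c(-17) = (25 + 7)/(-17) = 32*(-1/17) = -32/17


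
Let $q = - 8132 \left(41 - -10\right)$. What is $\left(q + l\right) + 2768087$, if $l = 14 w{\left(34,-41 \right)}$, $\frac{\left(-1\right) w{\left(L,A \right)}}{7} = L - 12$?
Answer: $2351199$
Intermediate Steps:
$q = -414732$ ($q = - 8132 \left(41 + 10\right) = \left(-8132\right) 51 = -414732$)
$w{\left(L,A \right)} = 84 - 7 L$ ($w{\left(L,A \right)} = - 7 \left(L - 12\right) = - 7 \left(-12 + L\right) = 84 - 7 L$)
$l = -2156$ ($l = 14 \left(84 - 238\right) = 14 \left(-154\right) = -2156$)
$\left(q + l\right) + 2768087 = \left(-414732 - 2156\right) + 2768087 = -416888 + 2768087 = 2351199$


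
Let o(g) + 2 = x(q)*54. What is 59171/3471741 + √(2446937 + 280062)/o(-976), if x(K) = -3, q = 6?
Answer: 8453/495963 - √2726999/164 ≈ -10.052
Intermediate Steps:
o(g) = -164 (o(g) = -2 - 3*54 = -2 - 162 = -164)
59171/3471741 + √(2446937 + 280062)/o(-976) = 59171/3471741 + √(2446937 + 280062)/(-164) = 59171*(1/3471741) + √2726999*(-1/164) = 8453/495963 - √2726999/164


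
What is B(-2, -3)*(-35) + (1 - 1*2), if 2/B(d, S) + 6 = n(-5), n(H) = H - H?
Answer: 32/3 ≈ 10.667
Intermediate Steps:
n(H) = 0
B(d, S) = -⅓ (B(d, S) = 2/(-6 + 0) = 2/(-6) = 2*(-⅙) = -⅓)
B(-2, -3)*(-35) + (1 - 1*2) = -⅓*(-35) + (1 - 1*2) = 35/3 + (1 - 2) = 35/3 - 1 = 32/3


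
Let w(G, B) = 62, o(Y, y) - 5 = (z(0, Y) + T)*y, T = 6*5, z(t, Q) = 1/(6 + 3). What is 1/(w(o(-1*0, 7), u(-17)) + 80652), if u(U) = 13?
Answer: 1/80714 ≈ 1.2389e-5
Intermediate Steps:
z(t, Q) = ⅑ (z(t, Q) = 1/9 = ⅑)
T = 30
o(Y, y) = 5 + 271*y/9 (o(Y, y) = 5 + (⅑ + 30)*y = 5 + 271*y/9)
1/(w(o(-1*0, 7), u(-17)) + 80652) = 1/(62 + 80652) = 1/80714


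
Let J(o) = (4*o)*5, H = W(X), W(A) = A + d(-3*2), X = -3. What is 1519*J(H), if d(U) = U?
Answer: -273420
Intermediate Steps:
W(A) = -6 + A (W(A) = A - 3*2 = A - 6 = -6 + A)
H = -9 (H = -6 - 3 = -9)
J(o) = 20*o
1519*J(H) = 1519*(20*(-9)) = 1519*(-180) = -273420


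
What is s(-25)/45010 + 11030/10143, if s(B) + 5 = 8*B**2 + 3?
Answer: 39082501/32609745 ≈ 1.1985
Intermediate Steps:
s(B) = -2 + 8*B**2 (s(B) = -5 + (8*B**2 + 3) = -5 + (3 + 8*B**2) = -2 + 8*B**2)
s(-25)/45010 + 11030/10143 = (-2 + 8*(-25)**2)/45010 + 11030/10143 = (-2 + 8*625)*(1/45010) + 11030*(1/10143) = (-2 + 5000)*(1/45010) + 11030/10143 = 4998*(1/45010) + 11030/10143 = 357/3215 + 11030/10143 = 39082501/32609745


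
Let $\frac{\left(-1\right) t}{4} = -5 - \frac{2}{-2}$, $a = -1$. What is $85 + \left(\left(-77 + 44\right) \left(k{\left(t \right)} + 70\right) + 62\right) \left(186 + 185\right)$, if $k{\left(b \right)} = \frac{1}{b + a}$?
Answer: $- \frac{4173696}{5} \approx -8.3474 \cdot 10^{5}$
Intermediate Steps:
$t = 16$ ($t = - 4 \left(-5 - \frac{2}{-2}\right) = - 4 \left(-5 - 2 \left(- \frac{1}{2}\right)\right) = - 4 \left(-5 - -1\right) = - 4 \left(-5 + 1\right) = \left(-4\right) \left(-4\right) = 16$)
$k{\left(b \right)} = \frac{1}{-1 + b}$ ($k{\left(b \right)} = \frac{1}{b - 1} = \frac{1}{-1 + b}$)
$85 + \left(\left(-77 + 44\right) \left(k{\left(t \right)} + 70\right) + 62\right) \left(186 + 185\right) = 85 + \left(\left(-77 + 44\right) \left(\frac{1}{-1 + 16} + 70\right) + 62\right) \left(186 + 185\right) = 85 + \left(- 33 \left(\frac{1}{15} + 70\right) + 62\right) 371 = 85 + \left(\left(-33\right) \frac{1051}{15} + 62\right) 371 = 85 + \left(- \frac{11561}{5} + 62\right) 371 = 85 - \frac{4174121}{5} = - \frac{4173696}{5}$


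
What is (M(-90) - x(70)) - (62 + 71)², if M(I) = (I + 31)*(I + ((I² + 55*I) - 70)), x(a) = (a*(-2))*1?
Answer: -193959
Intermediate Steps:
x(a) = -2*a (x(a) = -2*a*1 = -2*a)
M(I) = (31 + I)*(-70 + I² + 56*I) (M(I) = (31 + I)*(I + (-70 + I² + 55*I)) = (31 + I)*(-70 + I² + 56*I))
(M(-90) - x(70)) - (62 + 71)² = ((-2170 + (-90)³ + 87*(-90)² + 1666*(-90)) - (-2)*70) - (62 + 71)² = ((-2170 - 729000 + 87*8100 - 149940) - 1*(-140)) - 1*133² = ((-2170 - 729000 + 704700 - 149940) + 140) - 1*17689 = (-176410 + 140) - 17689 = -176270 - 17689 = -193959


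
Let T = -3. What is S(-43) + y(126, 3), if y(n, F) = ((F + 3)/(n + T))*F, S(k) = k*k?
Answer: 75815/41 ≈ 1849.1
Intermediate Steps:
S(k) = k²
y(n, F) = F*(3 + F)/(-3 + n) (y(n, F) = ((F + 3)/(n - 3))*F = ((3 + F)/(-3 + n))*F = F*(3 + F)/(-3 + n))
S(-43) + y(126, 3) = (-43)² + 3*(3 + 3)/(-3 + 126) = 1849 + 3*6/123 = 1849 + 3*(1/123)*6 = 1849 + 6/41 = 75815/41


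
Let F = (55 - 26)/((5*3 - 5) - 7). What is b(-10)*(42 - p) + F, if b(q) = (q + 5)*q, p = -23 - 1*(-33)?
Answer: 4829/3 ≈ 1609.7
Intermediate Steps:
p = 10 (p = -23 + 33 = 10)
b(q) = q*(5 + q) (b(q) = (5 + q)*q = q*(5 + q))
F = 29/3 (F = 29/((15 - 5) - 7) = 29/(10 - 7) = 29/3 ≈ 9.6667)
b(-10)*(42 - p) + F = (-10*(5 - 10))*(42 - 1*10) + 29/3 = (-10*(-5))*(42 - 10) + 29/3 = 50*32 + 29/3 = 1600 + 29/3 = 4829/3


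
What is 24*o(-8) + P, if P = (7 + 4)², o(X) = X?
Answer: -71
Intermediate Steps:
P = 121 (P = 11² = 121)
24*o(-8) + P = 24*(-8) + 121 = -192 + 121 = -71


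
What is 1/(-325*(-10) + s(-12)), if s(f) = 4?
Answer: 1/3254 ≈ 0.00030731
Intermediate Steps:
1/(-325*(-10) + s(-12)) = 1/(-325*(-10) + 4) = 1/(3250 + 4) = 1/3254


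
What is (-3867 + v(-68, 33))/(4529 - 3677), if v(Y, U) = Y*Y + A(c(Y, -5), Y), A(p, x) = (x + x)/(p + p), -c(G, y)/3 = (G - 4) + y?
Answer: 174799/196812 ≈ 0.88815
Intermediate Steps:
c(G, y) = 12 - 3*G - 3*y (c(G, y) = -3*((G - 4) + y) = -3*((-4 + G) + y) = -3*(-4 + G + y) = 12 - 3*G - 3*y)
A(p, x) = x/p (A(p, x) = (2*x)/((2*p)) = (2*x)*(1/(2*p)) = x/p)
v(Y, U) = Y² + Y/(27 - 3*Y) (v(Y, U) = Y*Y + Y/(12 - 3*Y - 3*(-5)) = Y² + Y/(12 - 3*Y + 15) = Y² + Y/(27 - 3*Y))
(-3867 + v(-68, 33))/(4529 - 3677) = (-3867 + (⅓)*(-68)*(-1 + 3*(-68)*(-9 - 68))/(-9 - 68))/(4529 - 3677) = (-3867 + (⅓)*(-68)*(-1 + 3*(-68)*(-77))/(-77))/852 = (-3867 + (⅓)*(-68)*(-1/77)*(-1 + 15708))*(1/852) = (-3867 + (⅓)*(-68)*(-1/77)*15707)*(1/852) = (-3867 + 1068076/231)*(1/852) = (174799/231)*(1/852) = 174799/196812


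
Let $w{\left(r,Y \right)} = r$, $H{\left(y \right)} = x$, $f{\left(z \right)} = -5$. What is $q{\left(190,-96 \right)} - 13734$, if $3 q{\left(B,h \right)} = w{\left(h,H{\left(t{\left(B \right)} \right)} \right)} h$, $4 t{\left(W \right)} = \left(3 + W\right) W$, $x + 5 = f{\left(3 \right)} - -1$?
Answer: $-10662$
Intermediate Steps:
$x = -9$ ($x = -5 - 4 = -9$)
$t{\left(W \right)} = \frac{W \left(3 + W\right)}{4}$ ($t{\left(W \right)} = \frac{\left(3 + W\right) W}{4} = \frac{W \left(3 + W\right)}{4}$)
$H{\left(y \right)} = -9$
$q{\left(B,h \right)} = \frac{h^{2}}{3}$ ($q{\left(B,h \right)} = \frac{h h}{3} = \frac{h^{2}}{3}$)
$q{\left(190,-96 \right)} - 13734 = \frac{\left(-96\right)^{2}}{3} - 13734 = \frac{1}{3} \cdot 9216 - 13734 = 3072 - 13734 = -10662$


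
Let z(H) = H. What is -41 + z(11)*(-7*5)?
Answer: -426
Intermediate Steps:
-41 + z(11)*(-7*5) = -41 + 11*(-7*5) = -41 + 11*(-35) = -41 - 385 = -426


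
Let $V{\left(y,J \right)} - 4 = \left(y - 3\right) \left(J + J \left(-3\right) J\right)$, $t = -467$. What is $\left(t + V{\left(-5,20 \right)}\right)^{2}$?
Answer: $80586529$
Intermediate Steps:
$V{\left(y,J \right)} = 4 + \left(-3 + y\right) \left(J - 3 J^{2}\right)$ ($V{\left(y,J \right)} = 4 + \left(y - 3\right) \left(J + J \left(-3\right) J\right) = 4 + \left(-3 + y\right) \left(J + - 3 J J\right) = 4 + \left(-3 + y\right) \left(J - 3 J^{2}\right)$)
$\left(t + V{\left(-5,20 \right)}\right)^{2} = \left(-467 + \left(4 - 60 + 9 \cdot 20^{2} + 20 \left(-5\right) - - 15 \cdot 20^{2}\right)\right)^{2} = \left(-467 - \left(-3444 - 6000\right)\right)^{2} = \left(-467 + \left(4 - 60 + 3600 - 100 + 6000\right)\right)^{2} = \left(-467 + 9444\right)^{2} = 8977^{2} = 80586529$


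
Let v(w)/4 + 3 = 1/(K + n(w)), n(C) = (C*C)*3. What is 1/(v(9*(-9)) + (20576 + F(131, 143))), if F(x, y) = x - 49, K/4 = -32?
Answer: 19555/403732534 ≈ 4.8436e-5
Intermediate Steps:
K = -128 (K = 4*(-32) = -128)
n(C) = 3*C² (n(C) = C²*3 = 3*C²)
F(x, y) = -49 + x
v(w) = -12 + 4/(-128 + 3*w²)
1/(v(9*(-9)) + (20576 + F(131, 143))) = 1/(4*(385 - 9*(9*(-9))²)/(-128 + 3*(9*(-9))²) + (20576 + (-49 + 131))) = 1/(4*(385 - 9*(-81)²)/(-128 + 3*(-81)²) + (20576 + 82)) = 1/(4*(385 - 9*6561)/(-128 + 3*6561) + 20658) = 1/(4*(385 - 59049)/(-128 + 19683) + 20658) = 1/(4*(-58664)/19555 + 20658) = 1/(4*(1/19555)*(-58664) + 20658) = 1/(-234656/19555 + 20658) = 1/(403732534/19555) = 19555/403732534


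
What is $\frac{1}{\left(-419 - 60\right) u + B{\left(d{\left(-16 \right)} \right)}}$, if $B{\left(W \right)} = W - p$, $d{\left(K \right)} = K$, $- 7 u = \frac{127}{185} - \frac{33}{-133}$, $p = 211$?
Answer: $- \frac{172235}{28082261} \approx -0.0061332$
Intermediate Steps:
$u = - \frac{22996}{172235}$ ($u = - \frac{\frac{127}{185} - \frac{33}{-133}}{7} = - \frac{127 \cdot \frac{1}{185} - - \frac{33}{133}}{7} = - \frac{\frac{127}{185} + \frac{33}{133}}{7} = \left(- \frac{1}{7}\right) \frac{22996}{24605} = - \frac{22996}{172235} \approx -0.13352$)
$B{\left(W \right)} = -211 + W$ ($B{\left(W \right)} = W - 211 = -211 + W$)
$\frac{1}{\left(-419 - 60\right) u + B{\left(d{\left(-16 \right)} \right)}} = \frac{1}{\left(-419 - 60\right) \left(- \frac{22996}{172235}\right) - 227} = \frac{1}{\left(-479\right) \left(- \frac{22996}{172235}\right) - 227} = \frac{1}{\frac{11015084}{172235} - 227} = \frac{1}{- \frac{28082261}{172235}} = - \frac{172235}{28082261}$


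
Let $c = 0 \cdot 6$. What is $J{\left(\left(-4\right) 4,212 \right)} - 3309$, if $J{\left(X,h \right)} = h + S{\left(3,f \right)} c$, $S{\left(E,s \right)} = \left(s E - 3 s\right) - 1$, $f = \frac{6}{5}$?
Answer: $-3097$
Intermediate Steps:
$f = \frac{6}{5}$ ($f = 6 \cdot \frac{1}{5} = \frac{6}{5} \approx 1.2$)
$c = 0$
$S{\left(E,s \right)} = -1 - 3 s + E s$ ($S{\left(E,s \right)} = \left(E s - 3 s\right) - 1 = \left(- 3 s + E s\right) - 1 = -1 - 3 s + E s$)
$J{\left(X,h \right)} = h$ ($J{\left(X,h \right)} = h + \left(-1 - \frac{18}{5} + 3 \cdot \frac{6}{5}\right) 0 = h + \left(-1 - \frac{18}{5} + \frac{18}{5}\right) 0 = h - 0 = h + 0 = h$)
$J{\left(\left(-4\right) 4,212 \right)} - 3309 = 212 - 3309 = -3097$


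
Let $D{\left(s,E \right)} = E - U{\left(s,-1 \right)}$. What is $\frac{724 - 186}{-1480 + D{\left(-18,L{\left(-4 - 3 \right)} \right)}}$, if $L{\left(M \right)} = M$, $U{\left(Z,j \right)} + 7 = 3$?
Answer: $- \frac{538}{1483} \approx -0.36278$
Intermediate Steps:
$U{\left(Z,j \right)} = -4$ ($U{\left(Z,j \right)} = -7 + 3 = -4$)
$D{\left(s,E \right)} = 4 + E$ ($D{\left(s,E \right)} = E - -4 = E + 4 = 4 + E$)
$\frac{724 - 186}{-1480 + D{\left(-18,L{\left(-4 - 3 \right)} \right)}} = \frac{724 - 186}{-1480 + \left(4 - 7\right)} = \frac{538}{-1480 + \left(4 - 7\right)} = \frac{538}{-1480 - 3} = \frac{538}{-1483} = 538 \left(- \frac{1}{1483}\right) = - \frac{538}{1483}$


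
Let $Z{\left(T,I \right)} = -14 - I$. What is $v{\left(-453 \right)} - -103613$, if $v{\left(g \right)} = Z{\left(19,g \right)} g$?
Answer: $-95254$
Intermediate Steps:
$v{\left(g \right)} = g \left(-14 - g\right)$ ($v{\left(g \right)} = \left(-14 - g\right) g = g \left(-14 - g\right)$)
$v{\left(-453 \right)} - -103613 = \left(-1\right) \left(-453\right) \left(14 - 453\right) - -103613 = \left(-1\right) \left(-453\right) \left(-439\right) + 103613 = -198867 + 103613 = -95254$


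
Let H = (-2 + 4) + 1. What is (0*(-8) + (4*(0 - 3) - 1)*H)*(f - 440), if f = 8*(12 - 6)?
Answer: 15288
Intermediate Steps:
H = 3 (H = 2 + 1 = 3)
f = 48 (f = 8*6 = 48)
(0*(-8) + (4*(0 - 3) - 1)*H)*(f - 440) = (0*(-8) + (4*(0 - 3) - 1)*3)*(48 - 440) = (0 + (4*(-3) - 1)*3)*(-392) = (0 + (-12 - 1)*3)*(-392) = (0 - 13*3)*(-392) = (0 - 39)*(-392) = -39*(-392) = 15288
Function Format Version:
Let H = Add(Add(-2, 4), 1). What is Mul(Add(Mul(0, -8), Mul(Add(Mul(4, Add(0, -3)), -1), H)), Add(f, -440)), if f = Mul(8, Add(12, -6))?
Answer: 15288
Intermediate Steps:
H = 3 (H = Add(2, 1) = 3)
f = 48 (f = Mul(8, 6) = 48)
Mul(Add(Mul(0, -8), Mul(Add(Mul(4, Add(0, -3)), -1), H)), Add(f, -440)) = Mul(Add(Mul(0, -8), Mul(Add(Mul(4, Add(0, -3)), -1), 3)), Add(48, -440)) = Mul(Add(0, Mul(Add(Mul(4, -3), -1), 3)), -392) = Mul(Add(0, Mul(Add(-12, -1), 3)), -392) = Mul(Add(0, Mul(-13, 3)), -392) = Mul(Add(0, -39), -392) = Mul(-39, -392) = 15288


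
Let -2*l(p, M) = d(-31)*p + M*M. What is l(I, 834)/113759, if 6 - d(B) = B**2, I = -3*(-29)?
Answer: -612471/227518 ≈ -2.6920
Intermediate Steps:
I = 87
d(B) = 6 - B**2
l(p, M) = -M**2/2 + 955*p/2 (l(p, M) = -((6 - 1*(-31)**2)*p + M*M)/2 = -((6 - 1*961)*p + M**2)/2 = -((6 - 961)*p + M**2)/2 = -(-955*p + M**2)/2 = -(M**2 - 955*p)/2 = -M**2/2 + 955*p/2)
l(I, 834)/113759 = (-1/2*834**2 + (955/2)*87)/113759 = (-1/2*695556 + 83085/2)*(1/113759) = (-347778 + 83085/2)*(1/113759) = -612471/2*1/113759 = -612471/227518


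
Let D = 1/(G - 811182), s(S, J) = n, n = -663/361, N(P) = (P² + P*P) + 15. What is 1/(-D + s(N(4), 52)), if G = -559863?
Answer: -494947245/909002474 ≈ -0.54449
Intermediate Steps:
N(P) = 15 + 2*P² (N(P) = (P² + P²) + 15 = 2*P² + 15 = 15 + 2*P²)
n = -663/361 (n = -663*1/361 = -663/361 ≈ -1.8366)
s(S, J) = -663/361
D = -1/1371045 (D = 1/(-559863 - 811182) = 1/(-1371045) = -1/1371045 ≈ -7.2937e-7)
1/(-D + s(N(4), 52)) = 1/(-1*(-1/1371045) - 663/361) = 1/(1/1371045 - 663/361) = 1/(-909002474/494947245) = -494947245/909002474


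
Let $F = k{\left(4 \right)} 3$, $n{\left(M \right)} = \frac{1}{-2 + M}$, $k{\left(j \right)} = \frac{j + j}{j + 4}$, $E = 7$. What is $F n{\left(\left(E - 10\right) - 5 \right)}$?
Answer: $- \frac{3}{10} \approx -0.3$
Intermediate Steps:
$k{\left(j \right)} = \frac{2 j}{4 + j}$
$F = 3$ ($F = 2 \cdot 4 \frac{1}{4 + 4} \cdot 3 = 2 \cdot 4 \cdot \frac{1}{8} \cdot 3 = 1 \cdot 3 = 3$)
$F n{\left(\left(E - 10\right) - 5 \right)} = \frac{3}{-2 + \left(\left(7 - 10\right) - 5\right)} = \frac{3}{-2 - 8} = \frac{3}{-10} = 3 \left(- \frac{1}{10}\right) = - \frac{3}{10}$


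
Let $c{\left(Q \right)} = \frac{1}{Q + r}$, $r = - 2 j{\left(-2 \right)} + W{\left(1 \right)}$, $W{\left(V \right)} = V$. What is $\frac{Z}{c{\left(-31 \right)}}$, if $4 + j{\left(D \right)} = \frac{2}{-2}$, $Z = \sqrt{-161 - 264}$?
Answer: $- 100 i \sqrt{17} \approx - 412.31 i$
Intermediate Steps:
$Z = 5 i \sqrt{17}$ ($Z = \sqrt{-425} = 5 i \sqrt{17} \approx 20.616 i$)
$j{\left(D \right)} = -5$ ($j{\left(D \right)} = -4 + \frac{2}{-2} = -4 + 2 \left(- \frac{1}{2}\right) = -4 - 1 = -5$)
$r = 11$ ($r = \left(-2\right) \left(-5\right) + 1 = 10 + 1 = 11$)
$c{\left(Q \right)} = \frac{1}{11 + Q}$ ($c{\left(Q \right)} = \frac{1}{Q + 11} = \frac{1}{11 + Q}$)
$\frac{Z}{c{\left(-31 \right)}} = \frac{5 i \sqrt{17}}{\frac{1}{11 - 31}} = \frac{5 i \sqrt{17}}{\frac{1}{-20}} = \frac{5 i \sqrt{17}}{- \frac{1}{20}} = 5 i \sqrt{17} \left(-20\right) = - 100 i \sqrt{17}$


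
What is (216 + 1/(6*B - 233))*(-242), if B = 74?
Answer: -11029634/211 ≈ -52273.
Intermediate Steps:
(216 + 1/(6*B - 233))*(-242) = (216 + 1/(6*74 - 233))*(-242) = (216 + 1/(444 - 233))*(-242) = (216 + 1/211)*(-242) = (45577/211)*(-242) = -11029634/211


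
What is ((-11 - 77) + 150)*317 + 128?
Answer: 19782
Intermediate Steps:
((-11 - 77) + 150)*317 + 128 = (-88 + 150)*317 + 128 = 62*317 + 128 = 19654 + 128 = 19782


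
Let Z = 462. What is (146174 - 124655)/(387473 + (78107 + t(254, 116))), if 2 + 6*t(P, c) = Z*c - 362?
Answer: 64557/1423354 ≈ 0.045356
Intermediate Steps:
t(P, c) = -182/3 + 77*c (t(P, c) = -⅓ + (462*c - 362)/6 = -⅓ + (-362 + 462*c)/6 = -⅓ + (-181/3 + 77*c) = -182/3 + 77*c)
(146174 - 124655)/(387473 + (78107 + t(254, 116))) = (146174 - 124655)/(387473 + (78107 + (-182/3 + 77*116))) = 21519/(387473 + (78107 + (-182/3 + 8932))) = 21519/(387473 + (78107 + 26614/3)) = 21519/(387473 + 260935/3) = 21519/(1423354/3) = 21519*(3/1423354) = 64557/1423354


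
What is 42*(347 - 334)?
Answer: 546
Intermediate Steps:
42*(347 - 334) = 42*13 = 546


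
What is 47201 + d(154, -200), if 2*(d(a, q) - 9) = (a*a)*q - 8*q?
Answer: -2323590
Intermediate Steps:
d(a, q) = 9 - 4*q + q*a²/2 (d(a, q) = 9 + ((a*a)*q - 8*q)/2 = 9 + (a²*q - 8*q)/2 = 9 + (q*a² - 8*q)/2 = 9 + (-8*q + q*a²)/2 = 9 + (-4*q + q*a²/2) = 9 - 4*q + q*a²/2)
47201 + d(154, -200) = 47201 + (9 - 4*(-200) + (½)*(-200)*154²) = 47201 + (9 + 800 + (½)*(-200)*23716) = 47201 + (9 + 800 - 2371600) = 47201 - 2370791 = -2323590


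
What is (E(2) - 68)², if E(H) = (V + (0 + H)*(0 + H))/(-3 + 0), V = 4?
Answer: 44944/9 ≈ 4993.8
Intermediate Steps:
E(H) = -4/3 - H²/3 (E(H) = (4 + (0 + H)*(0 + H))/(-3 + 0) = (4 + H*H)/(-3) = (4 + H²)*(-⅓) = -4/3 - H²/3)
(E(2) - 68)² = ((-4/3 - ⅓*2²) - 68)² = ((-4/3 - ⅓*4) - 68)² = ((-4/3 - 4/3) - 68)² = (-8/3 - 68)² = (-212/3)² = 44944/9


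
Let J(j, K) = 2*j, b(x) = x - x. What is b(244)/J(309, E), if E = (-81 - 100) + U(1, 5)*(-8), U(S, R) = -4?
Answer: 0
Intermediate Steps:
b(x) = 0
E = -149 (E = (-81 - 100) - 4*(-8) = -181 + 32 = -149)
b(244)/J(309, E) = 0/((2*309)) = 0/618 = 0*(1/618) = 0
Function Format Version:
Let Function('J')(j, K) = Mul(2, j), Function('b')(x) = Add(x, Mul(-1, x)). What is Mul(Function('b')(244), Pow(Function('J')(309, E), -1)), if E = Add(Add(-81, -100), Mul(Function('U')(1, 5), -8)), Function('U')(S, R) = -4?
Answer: 0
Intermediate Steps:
Function('b')(x) = 0
E = -149 (E = Add(Add(-81, -100), Mul(-4, -8)) = Add(-181, 32) = -149)
Mul(Function('b')(244), Pow(Function('J')(309, E), -1)) = Mul(0, Pow(Mul(2, 309), -1)) = Mul(0, Pow(618, -1)) = Mul(0, Rational(1, 618)) = 0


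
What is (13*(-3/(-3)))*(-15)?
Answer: -195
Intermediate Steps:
(13*(-3/(-3)))*(-15) = (13*(-3*(-⅓)))*(-15) = (13*1)*(-15) = 13*(-15) = -195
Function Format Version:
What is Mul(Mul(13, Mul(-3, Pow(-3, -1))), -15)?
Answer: -195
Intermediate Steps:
Mul(Mul(13, Mul(-3, Pow(-3, -1))), -15) = Mul(Mul(13, Mul(-3, Rational(-1, 3))), -15) = Mul(Mul(13, 1), -15) = Mul(13, -15) = -195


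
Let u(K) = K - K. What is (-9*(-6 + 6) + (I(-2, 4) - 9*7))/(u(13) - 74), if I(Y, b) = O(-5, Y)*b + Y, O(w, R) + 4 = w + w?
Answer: 121/74 ≈ 1.6351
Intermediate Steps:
O(w, R) = -4 + 2*w (O(w, R) = -4 + (w + w) = -4 + 2*w)
I(Y, b) = Y - 14*b (I(Y, b) = (-4 + 2*(-5))*b + Y = (-4 - 10)*b + Y = -14*b + Y = Y - 14*b)
u(K) = 0
(-9*(-6 + 6) + (I(-2, 4) - 9*7))/(u(13) - 74) = (-9*(-6 + 6) + ((-2 - 14*4) - 9*7))/(0 - 74) = (-9*0 + ((-2 - 56) - 63))/(-74) = (0 + (-58 - 63))*(-1/74) = (0 - 121)*(-1/74) = -121*(-1/74) = 121/74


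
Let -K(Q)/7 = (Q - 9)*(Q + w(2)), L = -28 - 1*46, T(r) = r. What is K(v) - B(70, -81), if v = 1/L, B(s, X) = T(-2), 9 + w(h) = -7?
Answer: -5521813/5476 ≈ -1008.4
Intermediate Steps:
L = -74 (L = -28 - 46 = -74)
w(h) = -16 (w(h) = -9 - 7 = -16)
B(s, X) = -2
v = -1/74 (v = 1/(-74) = -1/74 ≈ -0.013514)
K(Q) = -7*(-16 + Q)*(-9 + Q) (K(Q) = -7*(Q - 9)*(Q - 16) = -7*(-9 + Q)*(-16 + Q) = -7*(-16 + Q)*(-9 + Q))
K(v) - B(70, -81) = (-1008 - 7*(-1/74)**2 + 175*(-1/74)) - 1*(-2) = (-1008 - 7*1/5476 - 175/74) + 2 = (-1008 - 7/5476 - 175/74) + 2 = -5532765/5476 + 2 = -5521813/5476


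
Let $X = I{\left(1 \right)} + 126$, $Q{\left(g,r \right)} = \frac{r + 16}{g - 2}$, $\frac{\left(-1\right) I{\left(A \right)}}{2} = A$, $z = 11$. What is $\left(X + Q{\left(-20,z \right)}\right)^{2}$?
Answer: $\frac{7295401}{484} \approx 15073.0$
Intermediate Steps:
$I{\left(A \right)} = - 2 A$
$Q{\left(g,r \right)} = \frac{16 + r}{-2 + g}$
$X = 124$ ($X = \left(-2\right) 1 + 126 = -2 + 126 = 124$)
$\left(X + Q{\left(-20,z \right)}\right)^{2} = \left(124 + \frac{16 + 11}{-2 - 20}\right)^{2} = \left(124 + \frac{1}{-22} \cdot 27\right)^{2} = \left(124 - \frac{27}{22}\right)^{2} = \left(\frac{2701}{22}\right)^{2} = \frac{7295401}{484}$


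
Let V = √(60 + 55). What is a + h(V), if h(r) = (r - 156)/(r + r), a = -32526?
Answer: -65051/2 - 78*√115/115 ≈ -32533.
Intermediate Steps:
V = √115 ≈ 10.724
h(r) = (-156 + r)/(2*r) (h(r) = (-156 + r)/((2*r)) = (-156 + r)*(1/(2*r)) = (-156 + r)/(2*r))
a + h(V) = -32526 + (-156 + √115)/(2*(√115)) = -32526 + (√115/115)*(-156 + √115)/2 = -32526 + √115*(-156 + √115)/230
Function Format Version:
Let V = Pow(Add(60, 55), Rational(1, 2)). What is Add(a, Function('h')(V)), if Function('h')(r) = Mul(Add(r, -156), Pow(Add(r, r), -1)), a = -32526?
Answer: Add(Rational(-65051, 2), Mul(Rational(-78, 115), Pow(115, Rational(1, 2)))) ≈ -32533.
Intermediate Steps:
V = Pow(115, Rational(1, 2)) ≈ 10.724
Function('h')(r) = Mul(Rational(1, 2), Pow(r, -1), Add(-156, r)) (Function('h')(r) = Mul(Add(-156, r), Pow(Mul(2, r), -1)) = Mul(Add(-156, r), Mul(Rational(1, 2), Pow(r, -1))) = Mul(Rational(1, 2), Pow(r, -1), Add(-156, r)))
Add(a, Function('h')(V)) = Add(-32526, Mul(Rational(1, 2), Pow(Pow(115, Rational(1, 2)), -1), Add(-156, Pow(115, Rational(1, 2))))) = Add(-32526, Mul(Rational(1, 2), Mul(Rational(1, 115), Pow(115, Rational(1, 2))), Add(-156, Pow(115, Rational(1, 2))))) = Add(-32526, Mul(Rational(1, 230), Pow(115, Rational(1, 2)), Add(-156, Pow(115, Rational(1, 2)))))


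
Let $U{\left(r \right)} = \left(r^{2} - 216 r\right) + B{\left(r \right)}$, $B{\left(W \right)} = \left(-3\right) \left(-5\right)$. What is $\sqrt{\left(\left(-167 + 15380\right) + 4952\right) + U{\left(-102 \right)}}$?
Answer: $2 \sqrt{13154} \approx 229.38$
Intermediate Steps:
$B{\left(W \right)} = 15$
$U{\left(r \right)} = 15 + r^{2} - 216 r$ ($U{\left(r \right)} = \left(r^{2} - 216 r\right) + 15 = 15 + r^{2} - 216 r$)
$\sqrt{\left(\left(-167 + 15380\right) + 4952\right) + U{\left(-102 \right)}} = \sqrt{\left(\left(-167 + 15380\right) + 4952\right) + \left(15 + \left(-102\right)^{2} - -22032\right)} = \sqrt{\left(15213 + 4952\right) + \left(15 + 10404 + 22032\right)} = \sqrt{20165 + 32451} = \sqrt{52616} = 2 \sqrt{13154}$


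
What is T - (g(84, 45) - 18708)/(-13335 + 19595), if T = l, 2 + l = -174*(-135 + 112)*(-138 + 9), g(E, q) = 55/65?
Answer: -42012995607/81380 ≈ -5.1626e+5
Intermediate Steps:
g(E, q) = 11/13 (g(E, q) = 55*(1/65) = 11/13)
l = -516260 (l = -2 - 174*(-135 + 112)*(-138 + 9) = -2 - (-4002)*(-129) = -2 - 174*2967 = -2 - 516258 = -516260)
T = -516260
T - (g(84, 45) - 18708)/(-13335 + 19595) = -516260 - (11/13 - 18708)/(-13335 + 19595) = -516260 - (-243193)/(13*6260) = -516260 - 1*(-243193/81380) = -516260 + 243193/81380 = -42012995607/81380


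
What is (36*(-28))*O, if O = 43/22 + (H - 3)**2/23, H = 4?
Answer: -509544/253 ≈ -2014.0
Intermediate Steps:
O = 1011/506 (O = 43/22 + (4 - 3)**2/23 = 43*(1/22) + 1**2*(1/23) = 43/22 + 1*(1/23) = 43/22 + 1/23 = 1011/506 ≈ 1.9980)
(36*(-28))*O = (36*(-28))*(1011/506) = -1008*1011/506 = -509544/253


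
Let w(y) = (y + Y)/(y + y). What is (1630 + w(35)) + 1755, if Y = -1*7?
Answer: 16927/5 ≈ 3385.4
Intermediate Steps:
Y = -7
w(y) = (-7 + y)/(2*y) (w(y) = (y - 7)/(y + y) = (-7 + y)/((2*y)) = (-7 + y)*(1/(2*y)) = (-7 + y)/(2*y))
(1630 + w(35)) + 1755 = (1630 + (½)*(-7 + 35)/35) + 1755 = (1630 + (½)*(1/35)*28) + 1755 = (1630 + ⅖) + 1755 = 8152/5 + 1755 = 16927/5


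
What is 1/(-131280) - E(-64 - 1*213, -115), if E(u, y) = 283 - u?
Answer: -73516801/131280 ≈ -560.00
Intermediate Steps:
1/(-131280) - E(-64 - 1*213, -115) = 1/(-131280) - (283 - (-64 - 1*213)) = -1/131280 - (283 - (-64 - 213)) = -1/131280 - (283 - 1*(-277)) = -1/131280 - (283 + 277) = -1/131280 - 1*560 = -1/131280 - 560 = -73516801/131280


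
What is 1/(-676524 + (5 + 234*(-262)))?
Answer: -1/737827 ≈ -1.3553e-6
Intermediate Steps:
1/(-676524 + (5 + 234*(-262))) = 1/(-676524 + (5 - 61308)) = 1/(-676524 - 61303) = 1/(-737827) = -1/737827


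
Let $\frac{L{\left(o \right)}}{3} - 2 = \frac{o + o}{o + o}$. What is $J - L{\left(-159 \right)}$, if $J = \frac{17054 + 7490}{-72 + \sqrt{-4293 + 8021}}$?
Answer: $- \frac{8559}{7} - \frac{472 \sqrt{233}}{7} \approx -2252.0$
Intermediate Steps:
$L{\left(o \right)} = 9$ ($L{\left(o \right)} = 6 + 3 \frac{o + o}{o + o} = 6 + 3 \frac{2 o}{2 o} = 6 + 3 \cdot 2 o \frac{1}{2 o} = 6 + 3 \cdot 1 = 6 + 3 = 9$)
$J = \frac{24544}{-72 + 4 \sqrt{233}}$ ($J = \frac{24544}{-72 + \sqrt{3728}} = \frac{24544}{-72 + 4 \sqrt{233}} \approx -2243.0$)
$J - L{\left(-159 \right)} = \left(- \frac{8496}{7} - \frac{472 \sqrt{233}}{7}\right) - 9 = - \frac{8559}{7} - \frac{472 \sqrt{233}}{7}$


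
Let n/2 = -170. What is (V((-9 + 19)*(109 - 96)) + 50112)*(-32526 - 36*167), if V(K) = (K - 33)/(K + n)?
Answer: -67591945929/35 ≈ -1.9312e+9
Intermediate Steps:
n = -340 (n = 2*(-170) = -340)
V(K) = (-33 + K)/(-340 + K) (V(K) = (K - 33)/(K - 340) = (-33 + K)/(-340 + K))
(V((-9 + 19)*(109 - 96)) + 50112)*(-32526 - 36*167) = ((-33 + (-9 + 19)*(109 - 96))/(-340 + (-9 + 19)*(109 - 96)) + 50112)*(-32526 - 36*167) = ((-33 + 10*13)/(-340 + 10*13) + 50112)*(-32526 - 6012) = ((-33 + 130)/(-340 + 130) + 50112)*(-38538) = (97/(-210) + 50112)*(-38538) = (-1/210*97 + 50112)*(-38538) = (-97/210 + 50112)*(-38538) = (10523423/210)*(-38538) = -67591945929/35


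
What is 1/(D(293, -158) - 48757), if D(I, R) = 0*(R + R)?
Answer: -1/48757 ≈ -2.0510e-5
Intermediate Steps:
D(I, R) = 0 (D(I, R) = 0*(2*R) = 0)
1/(D(293, -158) - 48757) = 1/(0 - 48757) = 1/(-48757) = -1/48757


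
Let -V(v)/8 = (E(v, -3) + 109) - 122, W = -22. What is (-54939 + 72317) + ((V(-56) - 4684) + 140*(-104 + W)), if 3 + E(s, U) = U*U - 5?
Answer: -4850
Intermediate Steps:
E(s, U) = -8 + U² (E(s, U) = -3 + (U*U - 5) = -3 + (U² - 5) = -3 + (-5 + U²) = -8 + U²)
V(v) = 96 (V(v) = -8*(((-8 + (-3)²) + 109) - 122) = -8*(((-8 + 9) + 109) - 122) = -8*((1 + 109) - 122) = -8*(110 - 122) = -8*(-12) = 96)
(-54939 + 72317) + ((V(-56) - 4684) + 140*(-104 + W)) = (-54939 + 72317) + ((96 - 4684) + 140*(-104 - 22)) = 17378 + (-4588 + 140*(-126)) = 17378 + (-4588 - 17640) = 17378 - 22228 = -4850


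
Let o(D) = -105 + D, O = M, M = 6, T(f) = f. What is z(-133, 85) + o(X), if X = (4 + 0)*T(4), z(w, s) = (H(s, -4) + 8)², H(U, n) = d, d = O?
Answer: 107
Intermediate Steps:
O = 6
d = 6
H(U, n) = 6
z(w, s) = 196 (z(w, s) = (6 + 8)² = 14² = 196)
X = 16 (X = (4 + 0)*4 = 4*4 = 16)
z(-133, 85) + o(X) = 196 + (-105 + 16) = 196 - 89 = 107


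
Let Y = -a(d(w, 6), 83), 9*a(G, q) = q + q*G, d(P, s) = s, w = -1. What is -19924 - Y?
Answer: -178735/9 ≈ -19859.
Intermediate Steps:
a(G, q) = q/9 + G*q/9 (a(G, q) = (q + q*G)/9 = (q + G*q)/9 = q/9 + G*q/9)
Y = -581/9 (Y = -83*(1 + 6)/9 = -83*7/9 = -1*581/9 = -581/9 ≈ -64.556)
-19924 - Y = -19924 - 1*(-581/9) = -19924 + 581/9 = -178735/9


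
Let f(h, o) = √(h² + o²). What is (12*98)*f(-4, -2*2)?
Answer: 4704*√2 ≈ 6652.5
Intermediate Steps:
(12*98)*f(-4, -2*2) = (12*98)*√((-4)² + (-2*2)²) = 1176*√(16 + (-4)²) = 1176*√(16 + 16) = 1176*√32 = 1176*(4*√2) = 4704*√2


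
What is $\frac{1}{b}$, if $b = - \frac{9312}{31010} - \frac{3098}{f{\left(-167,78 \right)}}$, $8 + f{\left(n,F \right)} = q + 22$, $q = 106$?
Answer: $- \frac{186060}{4859321} \approx -0.038289$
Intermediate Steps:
$f{\left(n,F \right)} = 120$ ($f{\left(n,F \right)} = -8 + \left(106 + 22\right) = -8 + 128 = 120$)
$b = - \frac{4859321}{186060}$ ($b = - \frac{9312}{31010} - \frac{3098}{120} = \left(-9312\right) \frac{1}{31010} - \frac{1549}{60} = - \frac{4656}{15505} - \frac{1549}{60} = - \frac{4859321}{186060} \approx -26.117$)
$\frac{1}{b} = \frac{1}{- \frac{4859321}{186060}} = - \frac{186060}{4859321}$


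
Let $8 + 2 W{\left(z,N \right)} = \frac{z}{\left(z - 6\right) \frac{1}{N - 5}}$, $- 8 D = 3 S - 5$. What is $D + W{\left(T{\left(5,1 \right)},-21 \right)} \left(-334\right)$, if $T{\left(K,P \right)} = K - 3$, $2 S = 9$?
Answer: $- \frac{13377}{16} \approx -836.06$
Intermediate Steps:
$S = \frac{9}{2}$ ($S = \frac{1}{2} \cdot 9 = \frac{9}{2} \approx 4.5$)
$D = - \frac{17}{16}$ ($D = - \frac{3 \cdot \frac{9}{2} - 5}{8} = - \frac{\frac{27}{2} - 5}{8} = \left(- \frac{1}{8}\right) \frac{17}{2} = - \frac{17}{16} \approx -1.0625$)
$T{\left(K,P \right)} = -3 + K$ ($T{\left(K,P \right)} = K - 3 = -3 + K$)
$W{\left(z,N \right)} = -4 + \frac{z \left(-5 + N\right)}{2 \left(-6 + z\right)}$ ($W{\left(z,N \right)} = -4 + \frac{z \frac{1}{\left(z - 6\right) \frac{1}{N - 5}}}{2} = -4 + \frac{z \frac{1}{\left(-6 + z\right) \frac{1}{-5 + N}}}{2} = -4 + \frac{z \frac{1}{\frac{1}{-5 + N} \left(-6 + z\right)}}{2} = -4 + \frac{z \frac{-5 + N}{-6 + z}}{2} = -4 + \frac{z \frac{1}{-6 + z} \left(-5 + N\right)}{2} = -4 + \frac{z \left(-5 + N\right)}{2 \left(-6 + z\right)}$)
$D + W{\left(T{\left(5,1 \right)},-21 \right)} \left(-334\right) = - \frac{17}{16} + \frac{48 - 13 \left(-3 + 5\right) - 21 \left(-3 + 5\right)}{2 \left(-6 + \left(-3 + 5\right)\right)} \left(-334\right) = - \frac{17}{16} + \frac{48 - 26 - 42}{2 \left(-6 + 2\right)} \left(-334\right) = - \frac{17}{16} + \frac{48 - 26 - 42}{2 \left(-4\right)} \left(-334\right) = - \frac{17}{16} + \frac{1}{2} \left(- \frac{1}{4}\right) \left(-20\right) \left(-334\right) = - \frac{17}{16} + \frac{5}{2} \left(-334\right) = - \frac{17}{16} - 835 = - \frac{13377}{16}$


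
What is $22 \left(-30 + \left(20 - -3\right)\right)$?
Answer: $-154$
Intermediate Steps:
$22 \left(-30 + \left(20 - -3\right)\right) = 22 \left(-30 + \left(20 + 3\right)\right) = 22 \left(-30 + 23\right) = 22 \left(-7\right) = -154$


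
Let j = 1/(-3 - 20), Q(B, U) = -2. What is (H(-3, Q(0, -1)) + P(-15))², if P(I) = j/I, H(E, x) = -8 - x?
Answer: 4280761/119025 ≈ 35.965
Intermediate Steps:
j = -1/23 (j = 1/(-23) = -1/23 ≈ -0.043478)
P(I) = -1/(23*I)
(H(-3, Q(0, -1)) + P(-15))² = ((-8 - 1*(-2)) - 1/23/(-15))² = ((-8 + 2) - 1/23*(-1/15))² = (-6 + 1/345)² = (-2069/345)² = 4280761/119025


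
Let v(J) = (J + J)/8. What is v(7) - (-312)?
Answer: 1255/4 ≈ 313.75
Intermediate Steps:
v(J) = J/4 (v(J) = (2*J)*(⅛) = J/4)
v(7) - (-312) = (¼)*7 - (-312) = 7/4 - 39*(-8) = 7/4 + 312 = 1255/4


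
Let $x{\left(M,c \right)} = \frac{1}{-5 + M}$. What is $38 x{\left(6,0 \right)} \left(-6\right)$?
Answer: $-228$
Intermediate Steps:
$38 x{\left(6,0 \right)} \left(-6\right) = \frac{38}{-5 + 6} \left(-6\right) = \frac{38}{1} \left(-6\right) = 38 \cdot 1 \left(-6\right) = 38 \left(-6\right) = -228$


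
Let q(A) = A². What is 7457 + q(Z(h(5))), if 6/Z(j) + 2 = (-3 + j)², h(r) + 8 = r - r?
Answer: 105598613/14161 ≈ 7457.0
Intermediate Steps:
h(r) = -8 (h(r) = -8 + (r - r) = -8 + 0 = -8)
Z(j) = 6/(-2 + (-3 + j)²)
7457 + q(Z(h(5))) = 7457 + (6/(-2 + (-3 - 8)²))² = 7457 + (6/(-2 + (-11)²))² = 7457 + (6/(-2 + 121))² = 7457 + (6/119)² = 7457 + 36/14161 = 105598613/14161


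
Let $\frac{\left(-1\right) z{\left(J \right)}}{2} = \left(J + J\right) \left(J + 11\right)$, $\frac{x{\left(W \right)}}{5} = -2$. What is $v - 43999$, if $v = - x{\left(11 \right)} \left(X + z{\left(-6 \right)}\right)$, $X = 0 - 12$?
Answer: $-42919$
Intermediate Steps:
$x{\left(W \right)} = -10$ ($x{\left(W \right)} = 5 \left(-2\right) = -10$)
$X = -12$ ($X = 0 - 12 = -12$)
$z{\left(J \right)} = - 4 J \left(11 + J\right)$ ($z{\left(J \right)} = - 2 \left(J + J\right) \left(J + 11\right) = - 2 \cdot 2 J \left(11 + J\right) = - 4 J \left(11 + J\right)$)
$v = 1080$ ($v = \left(-1\right) \left(-10\right) \left(-12 - - 24 \left(11 - 6\right)\right) = 10 \left(-12 - \left(-24\right) 5\right) = 10 \left(-12 + 120\right) = 10 \cdot 108 = 1080$)
$v - 43999 = 1080 - 43999 = -42919$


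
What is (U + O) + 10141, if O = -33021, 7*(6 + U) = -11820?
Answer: -172022/7 ≈ -24575.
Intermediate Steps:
U = -11862/7 (U = -6 + (⅐)*(-11820) = -6 - 11820/7 = -11862/7 ≈ -1694.6)
(U + O) + 10141 = (-11862/7 - 33021) + 10141 = -243009/7 + 10141 = -172022/7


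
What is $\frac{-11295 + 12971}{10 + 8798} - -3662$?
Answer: $\frac{8064143}{2202} \approx 3662.2$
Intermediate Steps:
$\frac{-11295 + 12971}{10 + 8798} - -3662 = \frac{1676}{8808} + 3662 = 1676 \cdot \frac{1}{8808} + 3662 = \frac{419}{2202} + 3662 = \frac{8064143}{2202}$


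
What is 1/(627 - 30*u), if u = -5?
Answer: 1/777 ≈ 0.0012870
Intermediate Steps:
1/(627 - 30*u) = 1/(627 - 30*(-5)) = 1/(627 + 150) = 1/777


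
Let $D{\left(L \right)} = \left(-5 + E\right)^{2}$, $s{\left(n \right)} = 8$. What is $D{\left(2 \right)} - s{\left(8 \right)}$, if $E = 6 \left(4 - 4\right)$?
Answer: $17$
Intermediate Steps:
$E = 0$ ($E = 6 \cdot 0 = 0$)
$D{\left(L \right)} = 25$ ($D{\left(L \right)} = \left(-5 + 0\right)^{2} = \left(-5\right)^{2} = 25$)
$D{\left(2 \right)} - s{\left(8 \right)} = 25 - 8 = 17$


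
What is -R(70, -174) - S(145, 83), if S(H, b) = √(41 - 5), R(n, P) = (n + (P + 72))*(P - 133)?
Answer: -9830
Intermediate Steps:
R(n, P) = (-133 + P)*(72 + P + n) (R(n, P) = (n + (72 + P))*(-133 + P) = (72 + P + n)*(-133 + P) = (-133 + P)*(72 + P + n))
S(H, b) = 6 (S(H, b) = √36 = 6)
-R(70, -174) - S(145, 83) = -(-9576 + (-174)² - 133*70 - 61*(-174) - 174*70) - 1*6 = -(-9576 + 30276 - 9310 + 10614 - 12180) - 6 = -1*9824 - 6 = -9824 - 6 = -9830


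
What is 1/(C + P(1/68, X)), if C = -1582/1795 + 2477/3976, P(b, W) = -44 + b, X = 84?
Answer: -121327640/5367976819 ≈ -0.022602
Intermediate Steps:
C = -1843817/7136920 (C = -1582*1/1795 + 2477*(1/3976) = -1582/1795 + 2477/3976 = -1843817/7136920 ≈ -0.25835)
1/(C + P(1/68, X)) = 1/(-1843817/7136920 + (-44 + 1/68)) = 1/(-1843817/7136920 - 2991/68) = 1/(-5367976819/121327640) = -121327640/5367976819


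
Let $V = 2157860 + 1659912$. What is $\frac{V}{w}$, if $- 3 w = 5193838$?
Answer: $- \frac{5726658}{2596919} \approx -2.2052$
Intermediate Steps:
$w = - \frac{5193838}{3}$ ($w = \left(- \frac{1}{3}\right) 5193838 = - \frac{5193838}{3} \approx -1.7313 \cdot 10^{6}$)
$V = 3817772$
$\frac{V}{w} = \frac{3817772}{- \frac{5193838}{3}} = 3817772 \left(- \frac{3}{5193838}\right) = - \frac{5726658}{2596919}$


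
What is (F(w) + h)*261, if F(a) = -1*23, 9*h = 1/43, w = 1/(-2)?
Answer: -258100/43 ≈ -6002.3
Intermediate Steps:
w = -½ ≈ -0.50000
h = 1/387 (h = (⅑)/43 = (⅑)*(1/43) = 1/387 ≈ 0.0025840)
F(a) = -23
(F(w) + h)*261 = (-23 + 1/387)*261 = -8900/387*261 = -258100/43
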